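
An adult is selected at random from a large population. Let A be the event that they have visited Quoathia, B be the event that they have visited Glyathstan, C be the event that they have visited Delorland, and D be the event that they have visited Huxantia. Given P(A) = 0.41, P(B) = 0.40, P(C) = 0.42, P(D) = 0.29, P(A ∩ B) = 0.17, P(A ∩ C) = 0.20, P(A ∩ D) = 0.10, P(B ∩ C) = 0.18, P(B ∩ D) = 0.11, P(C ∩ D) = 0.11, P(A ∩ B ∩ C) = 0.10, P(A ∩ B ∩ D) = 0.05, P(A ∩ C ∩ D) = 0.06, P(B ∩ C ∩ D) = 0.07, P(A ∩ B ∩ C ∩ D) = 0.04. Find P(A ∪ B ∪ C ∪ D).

0.89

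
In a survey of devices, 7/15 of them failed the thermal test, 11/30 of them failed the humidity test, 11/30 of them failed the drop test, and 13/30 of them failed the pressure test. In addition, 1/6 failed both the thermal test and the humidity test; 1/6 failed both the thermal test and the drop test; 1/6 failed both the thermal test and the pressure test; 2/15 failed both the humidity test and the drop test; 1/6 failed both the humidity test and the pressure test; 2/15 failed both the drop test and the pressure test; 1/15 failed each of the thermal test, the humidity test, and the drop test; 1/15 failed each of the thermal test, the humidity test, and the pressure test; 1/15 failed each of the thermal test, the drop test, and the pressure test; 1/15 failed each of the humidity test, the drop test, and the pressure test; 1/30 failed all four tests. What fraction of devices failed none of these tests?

1/15

Using inclusion–exclusion:
P(union) = 7/15 + 11/30 + 11/30 + 13/30 − 1/6 − 1/6 − 1/6 − 2/15 − 1/6 − 2/15 + 1/15 + 1/15 + 1/15 + 1/15 − 1/30 = 14/15
P(none) = 1 − 14/15 = 1/15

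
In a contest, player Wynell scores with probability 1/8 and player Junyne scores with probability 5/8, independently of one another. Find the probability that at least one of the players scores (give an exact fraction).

43/64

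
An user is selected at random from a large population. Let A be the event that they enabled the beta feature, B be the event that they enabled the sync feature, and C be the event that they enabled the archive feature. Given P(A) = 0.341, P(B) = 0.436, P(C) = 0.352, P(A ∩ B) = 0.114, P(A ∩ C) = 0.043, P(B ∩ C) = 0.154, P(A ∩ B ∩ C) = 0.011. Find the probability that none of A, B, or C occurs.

P(A ∪ B ∪ C) = 0.341 + 0.436 + 0.352 − 0.114 − 0.043 − 0.154 + 0.011 = 0.829
P(none) = 1 − 0.829 = 0.171

0.171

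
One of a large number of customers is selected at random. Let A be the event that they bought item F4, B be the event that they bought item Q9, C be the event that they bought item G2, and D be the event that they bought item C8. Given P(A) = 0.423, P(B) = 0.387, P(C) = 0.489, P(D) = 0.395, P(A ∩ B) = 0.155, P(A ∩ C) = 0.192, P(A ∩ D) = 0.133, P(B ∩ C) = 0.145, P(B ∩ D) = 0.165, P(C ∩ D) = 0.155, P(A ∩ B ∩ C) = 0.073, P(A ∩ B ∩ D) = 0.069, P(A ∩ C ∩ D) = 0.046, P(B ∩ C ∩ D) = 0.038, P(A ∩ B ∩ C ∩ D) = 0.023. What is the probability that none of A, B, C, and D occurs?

Inclusion–exclusion gives
P(A ∪ B ∪ C ∪ D) = 0.423 + 0.387 + 0.489 + 0.395 − 0.155 − 0.192 − 0.133 − 0.145 − 0.165 − 0.155 + 0.073 + 0.069 + 0.046 + 0.038 − 0.023 = 0.952
P(none) = 1 − 0.952 = 0.048

0.048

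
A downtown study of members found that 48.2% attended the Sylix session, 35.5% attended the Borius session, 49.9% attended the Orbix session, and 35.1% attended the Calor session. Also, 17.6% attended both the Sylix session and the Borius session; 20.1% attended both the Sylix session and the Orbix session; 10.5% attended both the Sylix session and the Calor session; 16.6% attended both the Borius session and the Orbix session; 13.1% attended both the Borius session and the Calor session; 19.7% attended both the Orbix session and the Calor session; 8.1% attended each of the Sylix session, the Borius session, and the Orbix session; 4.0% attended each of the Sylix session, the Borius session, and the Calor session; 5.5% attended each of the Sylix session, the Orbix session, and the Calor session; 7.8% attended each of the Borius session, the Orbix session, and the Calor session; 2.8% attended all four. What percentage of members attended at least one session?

P(≥1) = 48.2 + 35.5 + 49.9 + 35.1 − 17.6 − 20.1 − 10.5 − 16.6 − 13.1 − 19.7 + 8.1 + 4.0 + 5.5 + 7.8 − 2.8 = 93.7%

93.7%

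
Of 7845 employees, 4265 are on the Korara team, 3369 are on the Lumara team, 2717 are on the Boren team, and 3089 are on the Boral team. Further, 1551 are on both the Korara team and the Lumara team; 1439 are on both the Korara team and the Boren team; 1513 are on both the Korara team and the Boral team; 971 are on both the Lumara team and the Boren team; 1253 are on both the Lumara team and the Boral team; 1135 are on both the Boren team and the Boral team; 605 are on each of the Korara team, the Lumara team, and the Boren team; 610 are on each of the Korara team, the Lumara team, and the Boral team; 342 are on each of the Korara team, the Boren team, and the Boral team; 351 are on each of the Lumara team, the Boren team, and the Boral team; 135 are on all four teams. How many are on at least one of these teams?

7351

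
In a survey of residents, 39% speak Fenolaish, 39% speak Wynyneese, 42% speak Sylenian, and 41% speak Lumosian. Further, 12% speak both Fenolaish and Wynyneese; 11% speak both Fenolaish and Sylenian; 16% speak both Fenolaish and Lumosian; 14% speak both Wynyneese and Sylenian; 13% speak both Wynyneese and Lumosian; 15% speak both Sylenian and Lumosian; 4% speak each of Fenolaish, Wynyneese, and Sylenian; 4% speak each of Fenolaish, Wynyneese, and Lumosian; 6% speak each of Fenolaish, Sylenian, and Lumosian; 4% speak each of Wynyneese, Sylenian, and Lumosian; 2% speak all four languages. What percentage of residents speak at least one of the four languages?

P(≥1) = 39 + 39 + 42 + 41 − 12 − 11 − 16 − 14 − 13 − 15 + 4 + 4 + 6 + 4 − 2 = 96%

96%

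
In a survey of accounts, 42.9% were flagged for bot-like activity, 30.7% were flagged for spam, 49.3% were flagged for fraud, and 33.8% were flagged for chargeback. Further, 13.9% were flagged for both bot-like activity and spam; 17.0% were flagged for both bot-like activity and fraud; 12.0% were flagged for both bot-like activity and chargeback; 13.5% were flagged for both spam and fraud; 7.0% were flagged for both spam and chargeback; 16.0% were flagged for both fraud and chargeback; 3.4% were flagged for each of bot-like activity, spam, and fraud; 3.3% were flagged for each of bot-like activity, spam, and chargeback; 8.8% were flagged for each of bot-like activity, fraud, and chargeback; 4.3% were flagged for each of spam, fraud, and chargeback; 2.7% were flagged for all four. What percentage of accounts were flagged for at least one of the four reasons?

Using inclusion–exclusion:
P(≥1) = 42.9 + 30.7 + 49.3 + 33.8 − 13.9 − 17.0 − 12.0 − 13.5 − 7.0 − 16.0 + 3.4 + 3.3 + 8.8 + 4.3 − 2.7 = 94.4%

94.4%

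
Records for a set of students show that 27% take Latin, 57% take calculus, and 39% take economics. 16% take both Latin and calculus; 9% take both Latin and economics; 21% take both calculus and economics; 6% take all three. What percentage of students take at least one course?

83%

By inclusion–exclusion:
P(≥1) = 27 + 57 + 39 − 16 − 9 − 21 + 6 = 83%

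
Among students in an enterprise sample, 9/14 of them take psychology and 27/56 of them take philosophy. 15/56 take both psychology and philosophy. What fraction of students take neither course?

Using inclusion–exclusion:
P(at least one) = 9/14 + 27/56 − 15/56 = 6/7
P(none) = 1 − 6/7 = 1/7

1/7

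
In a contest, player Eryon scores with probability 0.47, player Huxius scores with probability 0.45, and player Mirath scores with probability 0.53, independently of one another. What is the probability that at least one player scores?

0.862995

P(none) = (1 − 0.47) × (1 − 0.45) × (1 − 0.53) = 0.53 × 0.55 × 0.47 = 0.137005
P(at least one) = 1 − 0.137005 = 0.862995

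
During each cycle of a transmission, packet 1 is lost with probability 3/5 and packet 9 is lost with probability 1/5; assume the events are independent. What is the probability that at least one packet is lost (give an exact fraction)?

P(none) = (1 − 3/5) × (1 − 1/5) = 2/5 × 4/5 = 8/25
P(at least one) = 1 − 8/25 = 17/25

17/25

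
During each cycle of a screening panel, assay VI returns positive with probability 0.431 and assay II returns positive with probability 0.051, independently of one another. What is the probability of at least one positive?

Independence gives P(none) = ∏(1 − pᵢ).
P(none) = (1 − 0.431) × (1 − 0.051) = 0.569 × 0.949 = 0.539981
P(at least one) = 1 − 0.539981 = 0.460019

0.460019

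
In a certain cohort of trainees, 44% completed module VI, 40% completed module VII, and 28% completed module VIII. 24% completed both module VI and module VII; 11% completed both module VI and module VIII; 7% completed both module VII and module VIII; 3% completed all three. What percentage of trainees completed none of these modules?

Inclusion–exclusion gives
P(≥1) = 44 + 40 + 28 − 24 − 11 − 7 + 3 = 73%
P(none) = 100% − 73% = 27%

27%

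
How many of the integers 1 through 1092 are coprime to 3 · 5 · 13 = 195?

537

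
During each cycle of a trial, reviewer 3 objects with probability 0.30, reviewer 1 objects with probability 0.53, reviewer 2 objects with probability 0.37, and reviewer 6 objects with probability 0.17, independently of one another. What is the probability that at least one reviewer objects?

0.8279659

P(none) = (1 − 0.30) × (1 − 0.53) × (1 − 0.37) × (1 − 0.17) = 0.70 × 0.47 × 0.63 × 0.83 = 0.1720341
P(at least one) = 1 − 0.1720341 = 0.8279659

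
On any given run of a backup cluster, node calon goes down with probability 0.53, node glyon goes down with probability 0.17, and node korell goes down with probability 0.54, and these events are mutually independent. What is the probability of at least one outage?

0.820554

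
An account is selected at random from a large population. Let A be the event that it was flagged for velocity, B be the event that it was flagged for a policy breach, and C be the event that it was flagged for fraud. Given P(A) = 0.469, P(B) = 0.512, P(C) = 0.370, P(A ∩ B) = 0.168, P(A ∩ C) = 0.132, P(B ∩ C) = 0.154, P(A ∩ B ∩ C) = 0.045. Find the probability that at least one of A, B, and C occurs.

0.942

Using inclusion–exclusion:
P(A ∪ B ∪ C) = 0.469 + 0.512 + 0.370 − 0.168 − 0.132 − 0.154 + 0.045 = 0.942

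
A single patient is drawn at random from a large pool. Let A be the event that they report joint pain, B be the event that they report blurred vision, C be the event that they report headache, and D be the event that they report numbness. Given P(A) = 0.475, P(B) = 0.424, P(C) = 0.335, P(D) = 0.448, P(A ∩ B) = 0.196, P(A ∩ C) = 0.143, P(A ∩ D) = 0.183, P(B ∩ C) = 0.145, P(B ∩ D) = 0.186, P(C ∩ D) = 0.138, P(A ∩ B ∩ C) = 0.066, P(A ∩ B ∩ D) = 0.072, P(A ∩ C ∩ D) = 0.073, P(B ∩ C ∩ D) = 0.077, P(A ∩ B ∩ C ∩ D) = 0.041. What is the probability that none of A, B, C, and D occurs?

0.062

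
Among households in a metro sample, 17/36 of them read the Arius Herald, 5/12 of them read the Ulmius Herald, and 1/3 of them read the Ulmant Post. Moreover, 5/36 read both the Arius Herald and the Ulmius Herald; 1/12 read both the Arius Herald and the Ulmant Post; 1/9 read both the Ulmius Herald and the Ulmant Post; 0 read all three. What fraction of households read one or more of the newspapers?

Apply inclusion-exclusion:
P(at least one) = 17/36 + 5/12 + 1/3 − 5/36 − 1/12 − 1/9 + 0 = 8/9

8/9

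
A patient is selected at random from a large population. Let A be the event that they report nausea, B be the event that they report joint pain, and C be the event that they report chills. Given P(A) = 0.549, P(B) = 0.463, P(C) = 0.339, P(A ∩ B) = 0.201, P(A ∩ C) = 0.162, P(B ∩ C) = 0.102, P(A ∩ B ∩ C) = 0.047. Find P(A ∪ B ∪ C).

0.933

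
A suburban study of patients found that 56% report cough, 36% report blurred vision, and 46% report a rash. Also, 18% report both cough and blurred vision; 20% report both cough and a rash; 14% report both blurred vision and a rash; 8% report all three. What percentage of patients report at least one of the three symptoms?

94%

By inclusion–exclusion:
P(≥1) = 56 + 36 + 46 − 18 − 20 − 14 + 8 = 94%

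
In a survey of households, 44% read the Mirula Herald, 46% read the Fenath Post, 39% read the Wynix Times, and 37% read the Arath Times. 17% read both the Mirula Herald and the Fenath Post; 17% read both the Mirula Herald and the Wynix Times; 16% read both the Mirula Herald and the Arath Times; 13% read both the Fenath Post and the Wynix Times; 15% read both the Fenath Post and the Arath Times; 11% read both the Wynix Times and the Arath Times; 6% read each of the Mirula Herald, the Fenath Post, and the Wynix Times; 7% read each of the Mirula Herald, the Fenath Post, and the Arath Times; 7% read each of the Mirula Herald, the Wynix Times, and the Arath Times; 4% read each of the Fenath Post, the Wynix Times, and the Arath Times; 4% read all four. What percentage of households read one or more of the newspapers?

97%

By inclusion–exclusion:
P(union) = 44 + 46 + 39 + 37 − 17 − 17 − 16 − 13 − 15 − 11 + 6 + 7 + 7 + 4 − 4 = 97%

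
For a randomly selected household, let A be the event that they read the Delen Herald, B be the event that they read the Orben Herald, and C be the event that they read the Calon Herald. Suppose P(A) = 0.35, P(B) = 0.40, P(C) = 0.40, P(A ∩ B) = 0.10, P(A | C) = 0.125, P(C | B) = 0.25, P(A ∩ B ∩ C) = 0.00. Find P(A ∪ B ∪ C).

P(A ∩ C) = P(C)·P(A|C) = 0.40 × 0.125 = 0.05
P(B ∩ C) = P(B)·P(C|B) = 0.40 × 0.25 = 0.10
Inclusion–exclusion gives
P(A ∪ B ∪ C) = 0.35 + 0.40 + 0.40 − 0.10 − 0.05 − 0.10 + 0.00 = 0.90

0.90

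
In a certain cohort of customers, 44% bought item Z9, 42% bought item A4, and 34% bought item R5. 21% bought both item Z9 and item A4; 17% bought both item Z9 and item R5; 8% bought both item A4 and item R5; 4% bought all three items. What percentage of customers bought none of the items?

22%

P(≥1) = 44 + 42 + 34 − 21 − 17 − 8 + 4 = 78%
P(none) = 100% − 78% = 22%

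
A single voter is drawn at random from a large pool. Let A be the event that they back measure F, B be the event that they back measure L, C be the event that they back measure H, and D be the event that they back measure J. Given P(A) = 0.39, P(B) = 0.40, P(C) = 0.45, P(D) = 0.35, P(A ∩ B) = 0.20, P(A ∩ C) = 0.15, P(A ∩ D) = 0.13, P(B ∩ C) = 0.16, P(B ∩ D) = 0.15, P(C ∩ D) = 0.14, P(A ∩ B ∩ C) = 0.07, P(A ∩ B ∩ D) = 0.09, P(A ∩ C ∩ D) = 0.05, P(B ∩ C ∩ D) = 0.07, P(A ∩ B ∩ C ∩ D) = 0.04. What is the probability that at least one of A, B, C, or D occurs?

Apply inclusion-exclusion:
P(A ∪ B ∪ C ∪ D) = 0.39 + 0.40 + 0.45 + 0.35 − 0.20 − 0.15 − 0.13 − 0.16 − 0.15 − 0.14 + 0.07 + 0.09 + 0.05 + 0.07 − 0.04 = 0.90

0.90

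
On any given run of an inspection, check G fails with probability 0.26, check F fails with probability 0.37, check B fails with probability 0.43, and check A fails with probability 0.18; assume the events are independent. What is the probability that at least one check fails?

Independence gives P(none) = ∏(1 − pᵢ).
P(none) = (1 − 0.26) × (1 − 0.37) × (1 − 0.43) × (1 − 0.18) = 0.74 × 0.63 × 0.57 × 0.82 = 0.21790188
P(at least one) = 1 − 0.21790188 = 0.78209812

0.78209812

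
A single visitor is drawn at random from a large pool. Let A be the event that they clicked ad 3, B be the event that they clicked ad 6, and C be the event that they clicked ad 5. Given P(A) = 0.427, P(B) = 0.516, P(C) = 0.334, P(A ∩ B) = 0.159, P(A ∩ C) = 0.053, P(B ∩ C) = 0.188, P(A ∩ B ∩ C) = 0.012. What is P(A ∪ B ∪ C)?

Using inclusion–exclusion:
P(A ∪ B ∪ C) = 0.427 + 0.516 + 0.334 − 0.159 − 0.053 − 0.188 + 0.012 = 0.889

0.889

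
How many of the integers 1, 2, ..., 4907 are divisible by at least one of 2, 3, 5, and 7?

3785

floor(4907/2) + floor(4907/3) + floor(4907/5) + floor(4907/7) − floor(4907/6) − floor(4907/10) − floor(4907/14) − floor(4907/15) − floor(4907/21) − floor(4907/35) + floor(4907/30) + floor(4907/42) + floor(4907/70) + floor(4907/105) − floor(4907/210) = 2453 + 1635 + 981 + 701 − 817 − 490 − 350 − 327 − 233 − 140 + 163 + 116 + 70 + 46 − 23 = 3785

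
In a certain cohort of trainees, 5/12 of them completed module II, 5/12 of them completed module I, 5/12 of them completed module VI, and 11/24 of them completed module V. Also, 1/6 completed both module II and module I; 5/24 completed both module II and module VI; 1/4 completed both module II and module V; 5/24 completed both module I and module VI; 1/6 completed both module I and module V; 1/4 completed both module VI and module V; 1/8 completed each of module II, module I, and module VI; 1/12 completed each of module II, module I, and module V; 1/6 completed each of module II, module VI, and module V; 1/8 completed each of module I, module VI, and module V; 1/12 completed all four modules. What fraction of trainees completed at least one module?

P(union) = 5/12 + 5/12 + 5/12 + 11/24 − 1/6 − 5/24 − 1/4 − 5/24 − 1/6 − 1/4 + 1/8 + 1/12 + 1/6 + 1/8 − 1/12 = 7/8

7/8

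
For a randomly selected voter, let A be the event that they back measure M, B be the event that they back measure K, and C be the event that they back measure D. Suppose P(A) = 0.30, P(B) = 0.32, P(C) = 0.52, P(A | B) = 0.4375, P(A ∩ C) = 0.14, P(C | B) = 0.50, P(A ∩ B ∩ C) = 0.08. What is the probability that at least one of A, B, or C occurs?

0.78

P(A ∩ B) = P(B)·P(A|B) = 0.32 × 0.4375 = 0.14
P(B ∩ C) = P(B)·P(C|B) = 0.32 × 0.50 = 0.16
Using inclusion–exclusion:
P(A ∪ B ∪ C) = 0.30 + 0.32 + 0.52 − 0.14 − 0.14 − 0.16 + 0.08 = 0.78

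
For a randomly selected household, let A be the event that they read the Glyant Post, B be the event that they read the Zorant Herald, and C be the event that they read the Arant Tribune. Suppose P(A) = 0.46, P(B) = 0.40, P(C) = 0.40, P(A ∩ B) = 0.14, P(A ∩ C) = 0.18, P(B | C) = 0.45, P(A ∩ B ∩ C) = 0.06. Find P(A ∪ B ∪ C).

P(B ∩ C) = P(C)·P(B|C) = 0.40 × 0.45 = 0.18
P(A ∪ B ∪ C) = 0.46 + 0.40 + 0.40 − 0.14 − 0.18 − 0.18 + 0.06 = 0.82

0.82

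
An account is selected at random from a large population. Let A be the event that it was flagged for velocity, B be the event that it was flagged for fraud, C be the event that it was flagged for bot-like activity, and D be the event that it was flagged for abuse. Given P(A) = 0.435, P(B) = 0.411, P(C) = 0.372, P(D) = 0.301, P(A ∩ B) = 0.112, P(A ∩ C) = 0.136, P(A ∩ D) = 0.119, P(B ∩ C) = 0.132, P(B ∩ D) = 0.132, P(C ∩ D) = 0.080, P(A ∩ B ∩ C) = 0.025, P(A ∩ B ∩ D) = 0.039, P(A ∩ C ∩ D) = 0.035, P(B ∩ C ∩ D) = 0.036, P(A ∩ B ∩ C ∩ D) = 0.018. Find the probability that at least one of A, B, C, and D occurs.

Using inclusion–exclusion:
P(A ∪ B ∪ C ∪ D) = 0.435 + 0.411 + 0.372 + 0.301 − 0.112 − 0.136 − 0.119 − 0.132 − 0.132 − 0.080 + 0.025 + 0.039 + 0.035 + 0.036 − 0.018 = 0.925

0.925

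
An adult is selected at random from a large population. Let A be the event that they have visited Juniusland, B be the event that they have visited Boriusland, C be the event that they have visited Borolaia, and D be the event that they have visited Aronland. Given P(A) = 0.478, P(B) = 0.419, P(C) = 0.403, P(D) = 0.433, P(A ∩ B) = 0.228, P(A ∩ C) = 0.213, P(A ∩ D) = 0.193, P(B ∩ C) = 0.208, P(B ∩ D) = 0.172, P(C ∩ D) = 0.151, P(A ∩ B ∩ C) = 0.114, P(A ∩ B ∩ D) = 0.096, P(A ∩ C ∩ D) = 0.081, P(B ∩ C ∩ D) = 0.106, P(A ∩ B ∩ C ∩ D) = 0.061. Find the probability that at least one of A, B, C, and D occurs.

By inclusion-exclusion,
P(A ∪ B ∪ C ∪ D) = 0.478 + 0.419 + 0.403 + 0.433 − 0.228 − 0.213 − 0.193 − 0.208 − 0.172 − 0.151 + 0.114 + 0.096 + 0.081 + 0.106 − 0.061 = 0.904

0.904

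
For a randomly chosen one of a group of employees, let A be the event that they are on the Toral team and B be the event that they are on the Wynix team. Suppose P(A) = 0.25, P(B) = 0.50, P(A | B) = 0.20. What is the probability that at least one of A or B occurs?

0.65

P(A ∩ B) = P(B)·P(A|B) = 0.50 × 0.20 = 0.10
By inclusion–exclusion:
P(A ∪ B) = 0.25 + 0.50 − 0.10 = 0.65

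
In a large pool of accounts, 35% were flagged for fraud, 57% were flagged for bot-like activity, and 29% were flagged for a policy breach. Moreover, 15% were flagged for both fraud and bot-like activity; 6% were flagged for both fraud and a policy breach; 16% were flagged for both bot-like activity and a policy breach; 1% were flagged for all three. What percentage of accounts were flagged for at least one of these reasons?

85%

Inclusion–exclusion gives
P(at least one) = 35 + 57 + 29 − 15 − 6 − 16 + 1 = 85%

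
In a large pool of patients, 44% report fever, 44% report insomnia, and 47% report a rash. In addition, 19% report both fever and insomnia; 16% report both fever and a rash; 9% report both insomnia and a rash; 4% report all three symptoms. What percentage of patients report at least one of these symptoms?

95%

P(at least one) = 44 + 44 + 47 − 19 − 16 − 9 + 4 = 95%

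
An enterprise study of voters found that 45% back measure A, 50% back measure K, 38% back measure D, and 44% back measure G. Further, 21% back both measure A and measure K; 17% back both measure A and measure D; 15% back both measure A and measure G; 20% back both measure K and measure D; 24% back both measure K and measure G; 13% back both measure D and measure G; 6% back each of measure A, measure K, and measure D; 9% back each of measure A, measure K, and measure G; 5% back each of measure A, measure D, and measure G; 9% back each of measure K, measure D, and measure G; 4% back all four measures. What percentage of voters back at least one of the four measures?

92%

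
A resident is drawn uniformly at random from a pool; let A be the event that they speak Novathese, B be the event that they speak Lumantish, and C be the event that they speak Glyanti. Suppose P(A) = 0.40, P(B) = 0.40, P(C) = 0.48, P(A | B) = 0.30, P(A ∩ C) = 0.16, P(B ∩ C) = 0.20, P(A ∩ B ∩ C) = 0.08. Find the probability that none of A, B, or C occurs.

0.12

P(A ∩ B) = P(B)·P(A|B) = 0.40 × 0.30 = 0.12
P(A ∪ B ∪ C) = 0.40 + 0.40 + 0.48 − 0.12 − 0.16 − 0.20 + 0.08 = 0.88
P(none) = 1 − 0.88 = 0.12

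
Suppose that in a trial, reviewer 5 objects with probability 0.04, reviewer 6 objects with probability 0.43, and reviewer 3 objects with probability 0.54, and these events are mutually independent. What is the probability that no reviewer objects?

0.251712

P(none) = (1 − 0.04) × (1 − 0.43) × (1 − 0.54) = 0.96 × 0.57 × 0.46 = 0.251712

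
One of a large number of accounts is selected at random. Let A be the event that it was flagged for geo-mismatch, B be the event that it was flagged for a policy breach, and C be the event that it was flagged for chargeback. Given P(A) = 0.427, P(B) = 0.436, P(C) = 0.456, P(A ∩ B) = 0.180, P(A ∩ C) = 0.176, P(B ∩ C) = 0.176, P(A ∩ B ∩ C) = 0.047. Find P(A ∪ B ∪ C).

0.834

P(A ∪ B ∪ C) = 0.427 + 0.436 + 0.456 − 0.180 − 0.176 − 0.176 + 0.047 = 0.834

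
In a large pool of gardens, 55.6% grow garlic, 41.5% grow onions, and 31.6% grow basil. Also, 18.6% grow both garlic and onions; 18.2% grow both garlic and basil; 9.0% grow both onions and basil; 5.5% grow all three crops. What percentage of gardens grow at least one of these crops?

P(≥1) = 55.6 + 41.5 + 31.6 − 18.6 − 18.2 − 9.0 + 5.5 = 88.4%

88.4%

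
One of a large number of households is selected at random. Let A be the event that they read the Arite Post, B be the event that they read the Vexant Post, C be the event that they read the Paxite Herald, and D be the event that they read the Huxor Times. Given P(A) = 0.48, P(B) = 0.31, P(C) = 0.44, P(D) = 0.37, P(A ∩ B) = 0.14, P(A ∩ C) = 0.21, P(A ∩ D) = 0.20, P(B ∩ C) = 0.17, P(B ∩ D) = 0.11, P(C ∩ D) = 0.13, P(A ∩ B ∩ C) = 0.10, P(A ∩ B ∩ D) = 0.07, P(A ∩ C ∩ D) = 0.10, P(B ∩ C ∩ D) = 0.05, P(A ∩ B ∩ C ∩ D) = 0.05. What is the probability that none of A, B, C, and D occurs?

P(A ∪ B ∪ C ∪ D) = 0.48 + 0.31 + 0.44 + 0.37 − 0.14 − 0.21 − 0.20 − 0.17 − 0.11 − 0.13 + 0.10 + 0.07 + 0.10 + 0.05 − 0.05 = 0.91
P(none) = 1 − 0.91 = 0.09

0.09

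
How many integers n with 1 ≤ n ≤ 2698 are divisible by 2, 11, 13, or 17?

Apply inclusion-exclusion:
floor(2698/2) + floor(2698/11) + floor(2698/13) + floor(2698/17) − floor(2698/22) − floor(2698/26) − floor(2698/34) − floor(2698/143) − floor(2698/187) − floor(2698/221) + floor(2698/286) + floor(2698/374) + floor(2698/442) + floor(2698/2431) − floor(2698/4862) = 1349 + 245 + 207 + 158 − 122 − 103 − 79 − 18 − 14 − 12 + 9 + 7 + 6 + 1 − 0 = 1634

1634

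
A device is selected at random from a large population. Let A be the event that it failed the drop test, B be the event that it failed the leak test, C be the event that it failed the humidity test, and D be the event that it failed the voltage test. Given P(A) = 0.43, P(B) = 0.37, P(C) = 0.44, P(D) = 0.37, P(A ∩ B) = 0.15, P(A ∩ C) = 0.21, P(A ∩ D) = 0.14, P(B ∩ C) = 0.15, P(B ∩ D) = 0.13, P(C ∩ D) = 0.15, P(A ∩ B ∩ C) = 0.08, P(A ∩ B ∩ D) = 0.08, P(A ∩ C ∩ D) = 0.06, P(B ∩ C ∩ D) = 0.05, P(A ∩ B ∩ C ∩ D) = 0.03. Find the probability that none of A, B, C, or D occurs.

P(A ∪ B ∪ C ∪ D) = 0.43 + 0.37 + 0.44 + 0.37 − 0.15 − 0.21 − 0.14 − 0.15 − 0.13 − 0.15 + 0.08 + 0.08 + 0.06 + 0.05 − 0.03 = 0.92
P(none) = 1 − 0.92 = 0.08

0.08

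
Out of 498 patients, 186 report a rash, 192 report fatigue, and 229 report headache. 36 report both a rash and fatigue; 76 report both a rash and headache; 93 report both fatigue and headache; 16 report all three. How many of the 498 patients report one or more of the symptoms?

418

Apply inclusion-exclusion:
N(≥1) = 186 + 192 + 229 − 36 − 76 − 93 + 16 = 418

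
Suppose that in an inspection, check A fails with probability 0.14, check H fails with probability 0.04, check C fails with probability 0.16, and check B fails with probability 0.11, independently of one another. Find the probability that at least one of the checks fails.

0.38278144

Independence gives P(none) = ∏(1 − pᵢ).
P(none) = (1 − 0.14) × (1 − 0.04) × (1 − 0.16) × (1 − 0.11) = 0.86 × 0.96 × 0.84 × 0.89 = 0.61721856
P(at least one) = 1 − 0.61721856 = 0.38278144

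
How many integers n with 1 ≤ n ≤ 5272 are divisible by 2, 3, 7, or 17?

Apply inclusion-exclusion:
floor(5272/2) + floor(5272/3) + floor(5272/7) + floor(5272/17) − floor(5272/6) − floor(5272/14) − floor(5272/34) − floor(5272/21) − floor(5272/51) − floor(5272/119) + floor(5272/42) + floor(5272/102) + floor(5272/238) + floor(5272/357) − floor(5272/714) = 2636 + 1757 + 753 + 310 − 878 − 376 − 155 − 251 − 103 − 44 + 125 + 51 + 22 + 14 − 7 = 3854

3854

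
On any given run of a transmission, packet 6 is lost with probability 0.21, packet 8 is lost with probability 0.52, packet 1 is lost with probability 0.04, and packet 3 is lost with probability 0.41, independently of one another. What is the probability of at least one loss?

P(none) = (1 − 0.21) × (1 − 0.52) × (1 − 0.04) × (1 − 0.41) = 0.79 × 0.48 × 0.96 × 0.59 = 0.21477888
P(at least one) = 1 − 0.21477888 = 0.78522112

0.78522112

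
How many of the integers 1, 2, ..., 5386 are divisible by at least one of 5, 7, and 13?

1977

1077 + 769 + 414 − 153 − 82 − 59 + 11 = 1977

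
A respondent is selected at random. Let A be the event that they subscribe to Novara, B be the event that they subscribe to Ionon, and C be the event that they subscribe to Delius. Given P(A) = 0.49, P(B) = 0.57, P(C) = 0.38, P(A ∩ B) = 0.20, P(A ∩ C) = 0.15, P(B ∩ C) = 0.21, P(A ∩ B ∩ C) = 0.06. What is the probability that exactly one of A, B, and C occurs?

0.50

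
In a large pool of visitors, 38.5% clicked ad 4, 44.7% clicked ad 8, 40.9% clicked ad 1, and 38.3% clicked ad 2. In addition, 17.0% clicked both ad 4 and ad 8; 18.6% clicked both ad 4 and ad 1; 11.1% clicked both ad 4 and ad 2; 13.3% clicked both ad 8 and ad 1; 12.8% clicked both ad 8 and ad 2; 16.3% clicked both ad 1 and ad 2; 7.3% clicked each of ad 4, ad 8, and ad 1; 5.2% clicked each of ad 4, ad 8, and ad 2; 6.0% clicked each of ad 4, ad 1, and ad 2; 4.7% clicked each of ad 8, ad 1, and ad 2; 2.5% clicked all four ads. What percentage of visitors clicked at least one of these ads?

94.0%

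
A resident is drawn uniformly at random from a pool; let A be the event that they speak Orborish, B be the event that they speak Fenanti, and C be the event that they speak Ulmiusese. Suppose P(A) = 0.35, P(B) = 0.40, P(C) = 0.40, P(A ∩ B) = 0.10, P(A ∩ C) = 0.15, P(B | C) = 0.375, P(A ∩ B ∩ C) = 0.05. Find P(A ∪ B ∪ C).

0.80

P(B ∩ C) = P(C)·P(B|C) = 0.40 × 0.375 = 0.15
By inclusion-exclusion,
P(A ∪ B ∪ C) = 0.35 + 0.40 + 0.40 − 0.10 − 0.15 − 0.15 + 0.05 = 0.80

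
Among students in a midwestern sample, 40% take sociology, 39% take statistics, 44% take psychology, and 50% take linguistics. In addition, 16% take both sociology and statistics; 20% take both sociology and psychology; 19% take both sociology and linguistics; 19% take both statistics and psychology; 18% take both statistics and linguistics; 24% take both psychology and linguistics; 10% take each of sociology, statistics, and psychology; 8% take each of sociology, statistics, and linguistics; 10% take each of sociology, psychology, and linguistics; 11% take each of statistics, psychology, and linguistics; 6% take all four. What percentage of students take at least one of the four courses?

90%

By inclusion-exclusion,
P(≥1) = 40 + 39 + 44 + 50 − 16 − 20 − 19 − 19 − 18 − 24 + 10 + 8 + 10 + 11 − 6 = 90%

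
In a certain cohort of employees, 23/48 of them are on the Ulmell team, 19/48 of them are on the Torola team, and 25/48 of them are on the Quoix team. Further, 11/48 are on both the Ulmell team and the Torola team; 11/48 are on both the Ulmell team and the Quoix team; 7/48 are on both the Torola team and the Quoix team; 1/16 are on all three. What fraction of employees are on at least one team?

41/48

Apply inclusion-exclusion:
P(at least one) = 23/48 + 19/48 + 25/48 − 11/48 − 11/48 − 7/48 + 1/16 = 41/48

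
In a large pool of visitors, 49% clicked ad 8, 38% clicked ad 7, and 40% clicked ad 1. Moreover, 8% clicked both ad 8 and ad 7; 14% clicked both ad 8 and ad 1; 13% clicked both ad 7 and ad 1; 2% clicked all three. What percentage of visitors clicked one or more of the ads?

94%

P(≥1) = 49 + 38 + 40 − 8 − 14 − 13 + 2 = 94%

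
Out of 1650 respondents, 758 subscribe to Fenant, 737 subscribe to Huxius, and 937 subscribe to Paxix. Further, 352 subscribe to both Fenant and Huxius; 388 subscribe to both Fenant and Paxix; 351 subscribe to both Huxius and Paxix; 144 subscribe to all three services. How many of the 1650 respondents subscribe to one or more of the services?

1485

Using inclusion–exclusion:
|union| = 758 + 737 + 937 − 352 − 388 − 351 + 144 = 1485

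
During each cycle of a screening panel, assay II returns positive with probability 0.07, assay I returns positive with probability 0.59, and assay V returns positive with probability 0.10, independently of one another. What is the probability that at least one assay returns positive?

Independence gives P(none) = ∏(1 − pᵢ).
P(none) = (1 − 0.07) × (1 − 0.59) × (1 − 0.10) = 0.93 × 0.41 × 0.90 = 0.34317
P(at least one) = 1 − 0.34317 = 0.65683

0.65683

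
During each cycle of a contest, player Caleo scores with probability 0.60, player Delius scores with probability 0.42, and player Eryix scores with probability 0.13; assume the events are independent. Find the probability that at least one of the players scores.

Since the events are independent, P(none) is the product of the individual non-occurrence probabilities.
P(none) = (1 − 0.60) × (1 − 0.42) × (1 − 0.13) = 0.40 × 0.58 × 0.87 = 0.20184
P(at least one) = 1 − 0.20184 = 0.79816

0.79816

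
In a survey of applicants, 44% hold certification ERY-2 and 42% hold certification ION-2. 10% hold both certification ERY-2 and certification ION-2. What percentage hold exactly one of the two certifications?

By inclusion–exclusion (exactly-one form):
P(exactly one) = 44 + 42 − 2·10 = 66%

66%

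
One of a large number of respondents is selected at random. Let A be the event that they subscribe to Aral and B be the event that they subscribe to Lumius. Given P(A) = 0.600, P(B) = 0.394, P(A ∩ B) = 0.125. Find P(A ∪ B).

P(A ∪ B) = 0.600 + 0.394 − 0.125 = 0.869

0.869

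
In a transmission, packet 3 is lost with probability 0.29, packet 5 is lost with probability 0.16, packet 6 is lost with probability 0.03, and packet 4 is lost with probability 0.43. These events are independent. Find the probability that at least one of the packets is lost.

0.67025044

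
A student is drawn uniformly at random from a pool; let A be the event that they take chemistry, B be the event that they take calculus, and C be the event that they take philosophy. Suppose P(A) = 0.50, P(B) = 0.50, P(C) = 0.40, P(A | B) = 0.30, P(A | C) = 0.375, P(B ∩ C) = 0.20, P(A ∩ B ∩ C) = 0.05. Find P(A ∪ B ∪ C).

P(A ∩ B) = P(B)·P(A|B) = 0.50 × 0.30 = 0.15
P(A ∩ C) = P(C)·P(A|C) = 0.40 × 0.375 = 0.15
P(A ∪ B ∪ C) = 0.50 + 0.50 + 0.40 − 0.15 − 0.15 − 0.20 + 0.05 = 0.95

0.95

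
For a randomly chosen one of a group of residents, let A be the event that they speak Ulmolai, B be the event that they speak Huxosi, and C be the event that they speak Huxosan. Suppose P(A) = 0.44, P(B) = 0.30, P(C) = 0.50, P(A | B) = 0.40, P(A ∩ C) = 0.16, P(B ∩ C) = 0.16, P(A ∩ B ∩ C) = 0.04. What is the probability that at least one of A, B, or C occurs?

0.84

P(A ∩ B) = P(B)·P(A|B) = 0.30 × 0.40 = 0.12
P(A ∪ B ∪ C) = 0.44 + 0.30 + 0.50 − 0.12 − 0.16 − 0.16 + 0.04 = 0.84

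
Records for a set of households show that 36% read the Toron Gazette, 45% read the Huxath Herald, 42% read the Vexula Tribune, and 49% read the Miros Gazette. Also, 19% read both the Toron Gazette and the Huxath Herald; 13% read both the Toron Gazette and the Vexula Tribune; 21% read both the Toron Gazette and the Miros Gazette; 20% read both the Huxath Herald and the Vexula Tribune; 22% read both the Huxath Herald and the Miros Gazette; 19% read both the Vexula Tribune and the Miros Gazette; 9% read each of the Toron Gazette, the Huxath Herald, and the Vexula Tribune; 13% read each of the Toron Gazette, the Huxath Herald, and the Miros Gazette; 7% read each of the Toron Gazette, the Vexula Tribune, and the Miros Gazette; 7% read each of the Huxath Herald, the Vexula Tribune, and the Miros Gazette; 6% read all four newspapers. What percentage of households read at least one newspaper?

P(at least one) = 36 + 45 + 42 + 49 − 19 − 13 − 21 − 20 − 22 − 19 + 9 + 13 + 7 + 7 − 6 = 88%

88%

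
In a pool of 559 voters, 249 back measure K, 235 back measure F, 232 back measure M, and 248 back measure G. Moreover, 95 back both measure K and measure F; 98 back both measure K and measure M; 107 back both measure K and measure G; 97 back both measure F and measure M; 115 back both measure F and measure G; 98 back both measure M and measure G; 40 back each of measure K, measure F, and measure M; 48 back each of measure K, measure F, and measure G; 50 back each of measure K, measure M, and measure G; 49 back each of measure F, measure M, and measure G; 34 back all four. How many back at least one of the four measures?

Inclusion–exclusion gives
N(≥1) = 249 + 235 + 232 + 248 − 95 − 98 − 107 − 97 − 115 − 98 + 40 + 48 + 50 + 49 − 34 = 507

507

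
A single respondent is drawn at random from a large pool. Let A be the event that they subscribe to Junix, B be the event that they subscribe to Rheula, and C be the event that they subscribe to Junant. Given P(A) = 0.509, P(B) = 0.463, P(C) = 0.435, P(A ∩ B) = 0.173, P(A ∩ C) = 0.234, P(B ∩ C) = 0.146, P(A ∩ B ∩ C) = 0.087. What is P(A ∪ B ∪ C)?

0.941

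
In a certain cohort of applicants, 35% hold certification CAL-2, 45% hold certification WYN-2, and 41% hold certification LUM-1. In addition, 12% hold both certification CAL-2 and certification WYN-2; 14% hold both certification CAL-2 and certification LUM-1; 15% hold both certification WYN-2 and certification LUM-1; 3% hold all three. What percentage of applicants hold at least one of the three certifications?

83%

P(≥1) = 35 + 45 + 41 − 12 − 14 − 15 + 3 = 83%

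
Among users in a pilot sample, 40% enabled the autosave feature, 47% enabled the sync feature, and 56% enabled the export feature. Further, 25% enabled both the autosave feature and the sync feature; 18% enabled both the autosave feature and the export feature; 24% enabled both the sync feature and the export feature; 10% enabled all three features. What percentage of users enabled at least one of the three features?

P(union) = 40 + 47 + 56 − 25 − 18 − 24 + 10 = 86%

86%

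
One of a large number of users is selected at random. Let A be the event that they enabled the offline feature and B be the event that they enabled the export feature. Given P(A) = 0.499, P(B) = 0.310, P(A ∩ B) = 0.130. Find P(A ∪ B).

Using inclusion–exclusion:
P(A ∪ B) = 0.499 + 0.310 − 0.130 = 0.679

0.679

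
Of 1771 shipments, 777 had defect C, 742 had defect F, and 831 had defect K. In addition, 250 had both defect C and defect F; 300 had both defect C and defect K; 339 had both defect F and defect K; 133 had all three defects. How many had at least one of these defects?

1594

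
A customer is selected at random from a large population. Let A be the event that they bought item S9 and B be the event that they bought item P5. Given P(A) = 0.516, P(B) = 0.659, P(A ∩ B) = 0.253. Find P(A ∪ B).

0.922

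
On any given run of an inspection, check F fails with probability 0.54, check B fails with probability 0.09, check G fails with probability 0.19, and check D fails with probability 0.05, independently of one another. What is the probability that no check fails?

P(none) = (1 − 0.54) × (1 − 0.09) × (1 − 0.19) × (1 − 0.05) = 0.46 × 0.91 × 0.81 × 0.95 = 0.3221127

0.3221127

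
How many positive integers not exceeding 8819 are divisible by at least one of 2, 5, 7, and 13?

⌊8819/2⌋ + ⌊8819/5⌋ + ⌊8819/7⌋ + ⌊8819/13⌋ − ⌊8819/10⌋ − ⌊8819/14⌋ − ⌊8819/26⌋ − ⌊8819/35⌋ − ⌊8819/65⌋ − ⌊8819/91⌋ + ⌊8819/70⌋ + ⌊8819/130⌋ + ⌊8819/182⌋ + ⌊8819/455⌋ − ⌊8819/910⌋ = 4409 + 1763 + 1259 + 678 − 881 − 629 − 339 − 251 − 135 − 96 + 125 + 67 + 48 + 19 − 9 = 6028

6028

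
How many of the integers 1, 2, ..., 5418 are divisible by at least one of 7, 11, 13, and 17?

774 + 492 + 416 + 318 − 70 − 59 − 45 − 37 − 28 − 24 + 5 + 4 + 3 + 2 − 0 = 1751

1751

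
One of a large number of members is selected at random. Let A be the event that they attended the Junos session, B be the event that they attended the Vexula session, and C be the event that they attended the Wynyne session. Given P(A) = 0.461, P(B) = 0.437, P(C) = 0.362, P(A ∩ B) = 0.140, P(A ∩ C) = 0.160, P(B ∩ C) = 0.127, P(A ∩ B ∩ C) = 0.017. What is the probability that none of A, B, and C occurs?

0.150

By inclusion–exclusion:
P(A ∪ B ∪ C) = 0.461 + 0.437 + 0.362 − 0.140 − 0.160 − 0.127 + 0.017 = 0.850
P(none) = 1 − 0.850 = 0.150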